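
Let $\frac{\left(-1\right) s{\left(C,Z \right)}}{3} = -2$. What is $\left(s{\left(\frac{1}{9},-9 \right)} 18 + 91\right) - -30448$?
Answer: $30647$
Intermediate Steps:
$s{\left(C,Z \right)} = 6$ ($s{\left(C,Z \right)} = \left(-3\right) \left(-2\right) = 6$)
$\left(s{\left(\frac{1}{9},-9 \right)} 18 + 91\right) - -30448 = \left(6 \cdot 18 + 91\right) - -30448 = \left(108 + 91\right) + 30448 = 199 + 30448 = 30647$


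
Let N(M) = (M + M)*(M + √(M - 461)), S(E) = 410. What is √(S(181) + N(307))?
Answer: √(188908 + 614*I*√154) ≈ 434.72 + 8.7636*I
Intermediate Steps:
N(M) = 2*M*(M + √(-461 + M)) (N(M) = (2*M)*(M + √(-461 + M)) = 2*M*(M + √(-461 + M)))
√(S(181) + N(307)) = √(410 + 2*307*(307 + √(-461 + 307))) = √(410 + 2*307*(307 + √(-154))) = √(410 + 2*307*(307 + I*√154)) = √(410 + (188498 + 614*I*√154)) = √(188908 + 614*I*√154)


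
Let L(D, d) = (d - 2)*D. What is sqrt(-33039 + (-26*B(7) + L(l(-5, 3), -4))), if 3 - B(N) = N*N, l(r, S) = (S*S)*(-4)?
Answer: I*sqrt(31627) ≈ 177.84*I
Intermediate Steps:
l(r, S) = -4*S**2 (l(r, S) = S**2*(-4) = -4*S**2)
B(N) = 3 - N**2 (B(N) = 3 - N*N = 3 - N**2)
L(D, d) = D*(-2 + d) (L(D, d) = (-2 + d)*D = D*(-2 + d))
sqrt(-33039 + (-26*B(7) + L(l(-5, 3), -4))) = sqrt(-33039 + (-26*(3 - 1*7**2) + (-4*3**2)*(-2 - 4))) = sqrt(-33039 + (-26*(3 - 1*49) - 4*9*(-6))) = sqrt(-33039 + (-26*(3 - 49) - 36*(-6))) = sqrt(-33039 + (-26*(-46) + 216)) = sqrt(-33039 + (1196 + 216)) = sqrt(-33039 + 1412) = sqrt(-31627) = I*sqrt(31627)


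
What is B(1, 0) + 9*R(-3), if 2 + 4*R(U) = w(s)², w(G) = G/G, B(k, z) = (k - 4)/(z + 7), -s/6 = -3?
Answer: -75/28 ≈ -2.6786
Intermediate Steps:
s = 18 (s = -6*(-3) = 18)
B(k, z) = (-4 + k)/(7 + z)
w(G) = 1
R(U) = -¼ (R(U) = -½ + (¼)*1² = -½ + (¼)*1 = -½ + ¼ = -¼)
B(1, 0) + 9*R(-3) = (-4 + 1)/(7 + 0) + 9*(-¼) = -3/7 - 9/4 = -75/28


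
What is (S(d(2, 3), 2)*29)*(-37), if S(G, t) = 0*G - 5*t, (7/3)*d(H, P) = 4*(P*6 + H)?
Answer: 10730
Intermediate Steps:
d(H, P) = 12*H/7 + 72*P/7 (d(H, P) = 3*(4*(P*6 + H))/7 = 3*(4*(6*P + H))/7 = 3*(4*(H + 6*P))/7 = 3*(4*H + 24*P)/7 = 12*H/7 + 72*P/7)
S(G, t) = -5*t (S(G, t) = 0 - 5*t = -5*t)
(S(d(2, 3), 2)*29)*(-37) = (-5*2*29)*(-37) = -10*29*(-37) = -290*(-37) = 10730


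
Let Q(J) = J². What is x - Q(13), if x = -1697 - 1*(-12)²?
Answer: -2010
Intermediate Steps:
x = -1841 (x = -1697 - 1*144 = -1697 - 144 = -1841)
x - Q(13) = -1841 - 1*13² = -1841 - 1*169 = -1841 - 169 = -2010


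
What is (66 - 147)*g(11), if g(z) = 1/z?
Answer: -81/11 ≈ -7.3636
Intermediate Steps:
(66 - 147)*g(11) = (66 - 147)/11 = -81*1/11 = -81/11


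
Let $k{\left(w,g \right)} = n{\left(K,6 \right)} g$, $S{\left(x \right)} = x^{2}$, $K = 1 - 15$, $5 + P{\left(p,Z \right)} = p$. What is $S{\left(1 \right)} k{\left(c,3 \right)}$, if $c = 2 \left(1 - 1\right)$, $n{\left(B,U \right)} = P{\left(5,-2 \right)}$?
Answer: $0$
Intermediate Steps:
$P{\left(p,Z \right)} = -5 + p$
$K = -14$ ($K = 1 - 15 = -14$)
$n{\left(B,U \right)} = 0$ ($n{\left(B,U \right)} = -5 + 5 = 0$)
$c = 0$ ($c = 2 \cdot 0 = 0$)
$k{\left(w,g \right)} = 0$ ($k{\left(w,g \right)} = 0 g = 0$)
$S{\left(1 \right)} k{\left(c,3 \right)} = 1^{2} \cdot 0 = 1 \cdot 0 = 0$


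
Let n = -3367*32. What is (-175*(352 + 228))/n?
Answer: 3625/3848 ≈ 0.94205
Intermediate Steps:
n = -107744
(-175*(352 + 228))/n = -175*(352 + 228)/(-107744) = -175*580*(-1/107744) = -101500*(-1/107744) = 3625/3848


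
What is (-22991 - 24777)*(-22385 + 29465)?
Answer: -338197440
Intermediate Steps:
(-22991 - 24777)*(-22385 + 29465) = -47768*7080 = -338197440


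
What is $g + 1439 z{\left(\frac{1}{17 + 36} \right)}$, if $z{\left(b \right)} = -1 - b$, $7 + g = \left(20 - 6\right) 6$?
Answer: $- \frac{73625}{53} \approx -1389.2$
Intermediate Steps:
$g = 77$ ($g = -7 + \left(20 - 6\right) 6 = -7 + 14 \cdot 6 = -7 + 84 = 77$)
$g + 1439 z{\left(\frac{1}{17 + 36} \right)} = 77 + 1439 \left(-1 - \frac{1}{17 + 36}\right) = 77 + 1439 \left(-1 - \frac{1}{53}\right) = 77 + 1439 \left(- \frac{54}{53}\right) = 77 - \frac{77706}{53} = - \frac{73625}{53}$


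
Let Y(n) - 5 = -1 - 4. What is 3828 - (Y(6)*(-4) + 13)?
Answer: 3815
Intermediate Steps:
Y(n) = 0 (Y(n) = 5 + (-1 - 4) = 5 - 5 = 0)
3828 - (Y(6)*(-4) + 13) = 3828 - (0*(-4) + 13) = 3828 - (0 + 13) = 3828 - 1*13 = 3828 - 13 = 3815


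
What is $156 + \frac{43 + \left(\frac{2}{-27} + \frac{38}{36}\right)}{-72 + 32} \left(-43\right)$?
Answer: $\frac{87817}{432} \approx 203.28$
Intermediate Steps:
$156 + \frac{43 + \left(\frac{2}{-27} + \frac{38}{36}\right)}{-72 + 32} \left(-43\right) = 156 + \frac{43 + \left(2 \left(- \frac{1}{27}\right) + 38 \cdot \frac{1}{36}\right)}{-40} \left(-43\right) = 156 + \left(43 + \left(- \frac{2}{27} + \frac{19}{18}\right)\right) \left(- \frac{1}{40}\right) \left(-43\right) = 156 + \left(43 + \frac{53}{54}\right) \left(- \frac{1}{40}\right) \left(-43\right) = 156 + \frac{2375}{54} \left(- \frac{1}{40}\right) \left(-43\right) = 156 - - \frac{20425}{432} = 156 + \frac{20425}{432} = \frac{87817}{432}$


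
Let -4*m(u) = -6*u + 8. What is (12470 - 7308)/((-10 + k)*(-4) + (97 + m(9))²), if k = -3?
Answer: 20648/47297 ≈ 0.43656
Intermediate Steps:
m(u) = -2 + 3*u/2 (m(u) = -(-6*u + 8)/4 = -(8 - 6*u)/4 = -2 + 3*u/2)
(12470 - 7308)/((-10 + k)*(-4) + (97 + m(9))²) = (12470 - 7308)/((-10 - 3)*(-4) + (97 + (-2 + (3/2)*9))²) = 5162/(-13*(-4) + (97 + (-2 + 27/2))²) = 5162/(52 + (97 + 23/2)²) = 5162/(52 + (217/2)²) = 5162/(52 + 47089/4) = 5162/(47297/4) = 5162*(4/47297) = 20648/47297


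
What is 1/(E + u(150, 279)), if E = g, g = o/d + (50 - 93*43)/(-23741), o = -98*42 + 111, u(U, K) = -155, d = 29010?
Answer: -45915094/7115541051 ≈ -0.0064528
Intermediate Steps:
o = -4005 (o = -4116 + 111 = -4005)
g = 1298519/45915094 (g = -4005/29010 + (50 - 93*43)/(-23741) = -4005*1/29010 + (50 - 3999)*(-1/23741) = -267/1934 - 3949*(-1/23741) = -267/1934 + 3949/23741 = 1298519/45915094 ≈ 0.028281)
E = 1298519/45915094 ≈ 0.028281
1/(E + u(150, 279)) = 1/(1298519/45915094 - 155) = 1/(-7115541051/45915094) = -45915094/7115541051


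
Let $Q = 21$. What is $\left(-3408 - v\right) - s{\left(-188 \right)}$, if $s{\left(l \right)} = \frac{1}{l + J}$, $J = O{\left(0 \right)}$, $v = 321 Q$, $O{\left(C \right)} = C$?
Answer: $- \frac{1908011}{188} \approx -10149.0$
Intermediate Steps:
$v = 6741$ ($v = 321 \cdot 21 = 6741$)
$J = 0$
$s{\left(l \right)} = \frac{1}{l}$ ($s{\left(l \right)} = \frac{1}{l + 0} = \frac{1}{l}$)
$\left(-3408 - v\right) - s{\left(-188 \right)} = \left(-3408 - 6741\right) - \frac{1}{-188} = \left(-3408 - 6741\right) - - \frac{1}{188} = -10149 + \frac{1}{188} = - \frac{1908011}{188}$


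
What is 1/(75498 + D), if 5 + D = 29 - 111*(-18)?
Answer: 1/77520 ≈ 1.2900e-5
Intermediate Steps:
D = 2022 (D = -5 + (29 - 111*(-18)) = -5 + (29 + 1998) = -5 + 2027 = 2022)
1/(75498 + D) = 1/(75498 + 2022) = 1/77520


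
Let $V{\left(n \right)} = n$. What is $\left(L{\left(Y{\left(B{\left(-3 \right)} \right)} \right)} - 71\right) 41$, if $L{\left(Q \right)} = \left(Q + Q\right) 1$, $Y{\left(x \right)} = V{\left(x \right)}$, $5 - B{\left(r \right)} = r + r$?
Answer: $-2009$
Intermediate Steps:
$B{\left(r \right)} = 5 - 2 r$ ($B{\left(r \right)} = 5 - \left(r + r\right) = 5 - 2 r$)
$Y{\left(x \right)} = x$
$L{\left(Q \right)} = 2 Q$ ($L{\left(Q \right)} = 2 Q 1 = 2 Q$)
$\left(L{\left(Y{\left(B{\left(-3 \right)} \right)} \right)} - 71\right) 41 = \left(2 \left(5 - -6\right) - 71\right) 41 = \left(2 \left(5 + 6\right) - 71\right) 41 = \left(2 \cdot 11 - 71\right) 41 = \left(22 - 71\right) 41 = \left(-49\right) 41 = -2009$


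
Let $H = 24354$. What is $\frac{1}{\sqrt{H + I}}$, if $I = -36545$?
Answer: $- \frac{i \sqrt{12191}}{12191} \approx - 0.0090569 i$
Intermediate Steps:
$\frac{1}{\sqrt{H + I}} = \frac{1}{\sqrt{24354 - 36545}} = \frac{1}{\sqrt{-12191}} = \frac{1}{i \sqrt{12191}} = - \frac{i \sqrt{12191}}{12191}$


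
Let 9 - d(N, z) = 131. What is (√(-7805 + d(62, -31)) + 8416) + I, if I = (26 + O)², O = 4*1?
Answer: 9316 + I*√7927 ≈ 9316.0 + 89.034*I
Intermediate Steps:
O = 4
d(N, z) = -122 (d(N, z) = 9 - 1*131 = 9 - 131 = -122)
I = 900 (I = (26 + 4)² = 30² = 900)
(√(-7805 + d(62, -31)) + 8416) + I = (√(-7805 - 122) + 8416) + 900 = (√(-7927) + 8416) + 900 = (I*√7927 + 8416) + 900 = (8416 + I*√7927) + 900 = 9316 + I*√7927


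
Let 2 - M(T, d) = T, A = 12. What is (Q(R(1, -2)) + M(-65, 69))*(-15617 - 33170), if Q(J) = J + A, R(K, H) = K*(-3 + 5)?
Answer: -3951747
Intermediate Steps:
M(T, d) = 2 - T
R(K, H) = 2*K (R(K, H) = K*2 = 2*K)
Q(J) = 12 + J (Q(J) = J + 12 = 12 + J)
(Q(R(1, -2)) + M(-65, 69))*(-15617 - 33170) = ((12 + 2*1) + (2 - 1*(-65)))*(-15617 - 33170) = ((12 + 2) + (2 + 65))*(-48787) = (14 + 67)*(-48787) = 81*(-48787) = -3951747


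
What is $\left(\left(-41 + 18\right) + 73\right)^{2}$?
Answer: $2500$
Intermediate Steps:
$\left(\left(-41 + 18\right) + 73\right)^{2} = \left(-23 + 73\right)^{2} = 50^{2} = 2500$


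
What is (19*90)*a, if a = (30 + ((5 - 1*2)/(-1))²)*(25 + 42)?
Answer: 4468230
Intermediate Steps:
a = 2613 (a = (30 + ((5 - 2)*(-1))²)*67 = (30 + (3*(-1))²)*67 = (30 + (-3)²)*67 = (30 + 9)*67 = 39*67 = 2613)
(19*90)*a = (19*90)*2613 = 1710*2613 = 4468230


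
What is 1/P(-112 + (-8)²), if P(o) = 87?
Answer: 1/87 ≈ 0.011494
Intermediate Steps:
1/P(-112 + (-8)²) = 1/87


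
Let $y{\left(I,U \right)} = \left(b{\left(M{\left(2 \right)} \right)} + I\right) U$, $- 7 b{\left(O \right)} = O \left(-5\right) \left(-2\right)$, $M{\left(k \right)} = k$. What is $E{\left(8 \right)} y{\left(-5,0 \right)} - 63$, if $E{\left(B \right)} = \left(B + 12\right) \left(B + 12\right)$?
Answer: $-63$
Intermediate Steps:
$b{\left(O \right)} = - \frac{10 O}{7}$ ($b{\left(O \right)} = - \frac{O \left(-5\right) \left(-2\right)}{7} = - \frac{- 5 O \left(-2\right)}{7} = - \frac{10 O}{7}$)
$E{\left(B \right)} = \left(12 + B\right)^{2}$ ($E{\left(B \right)} = \left(12 + B\right) \left(12 + B\right) = \left(12 + B\right)^{2}$)
$y{\left(I,U \right)} = U \left(- \frac{20}{7} + I\right)$ ($y{\left(I,U \right)} = \left(\left(- \frac{10}{7}\right) 2 + I\right) U = \left(- \frac{20}{7} + I\right) U = U \left(- \frac{20}{7} + I\right)$)
$E{\left(8 \right)} y{\left(-5,0 \right)} - 63 = \left(12 + 8\right)^{2} \cdot \frac{1}{7} \cdot 0 \left(-20 + 7 \left(-5\right)\right) - 63 = 20^{2} \cdot \frac{1}{7} \cdot 0 \left(-20 - 35\right) - 63 = 400 \cdot \frac{1}{7} \cdot 0 \left(-55\right) - 63 = 400 \cdot 0 - 63 = 0 - 63 = -63$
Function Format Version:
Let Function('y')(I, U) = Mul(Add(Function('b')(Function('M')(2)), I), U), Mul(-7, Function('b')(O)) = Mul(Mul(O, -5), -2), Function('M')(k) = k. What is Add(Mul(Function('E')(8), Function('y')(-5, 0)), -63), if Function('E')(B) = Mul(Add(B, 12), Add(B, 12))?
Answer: -63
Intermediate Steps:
Function('b')(O) = Mul(Rational(-10, 7), O) (Function('b')(O) = Mul(Rational(-1, 7), Mul(Mul(O, -5), -2)) = Mul(Rational(-1, 7), Mul(Mul(-5, O), -2)) = Mul(Rational(-1, 7), Mul(10, O)) = Mul(Rational(-10, 7), O))
Function('E')(B) = Pow(Add(12, B), 2) (Function('E')(B) = Mul(Add(12, B), Add(12, B)) = Pow(Add(12, B), 2))
Function('y')(I, U) = Mul(U, Add(Rational(-20, 7), I)) (Function('y')(I, U) = Mul(Add(Mul(Rational(-10, 7), 2), I), U) = Mul(Add(Rational(-20, 7), I), U) = Mul(U, Add(Rational(-20, 7), I)))
Add(Mul(Function('E')(8), Function('y')(-5, 0)), -63) = Add(Mul(Pow(Add(12, 8), 2), Mul(Rational(1, 7), 0, Add(-20, Mul(7, -5)))), -63) = Add(Mul(Pow(20, 2), Mul(Rational(1, 7), 0, Add(-20, -35))), -63) = Add(Mul(400, Mul(Rational(1, 7), 0, -55)), -63) = Add(Mul(400, 0), -63) = Add(0, -63) = -63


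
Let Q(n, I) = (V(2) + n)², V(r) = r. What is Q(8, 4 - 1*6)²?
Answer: 10000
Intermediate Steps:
Q(n, I) = (2 + n)²
Q(8, 4 - 1*6)² = ((2 + 8)²)² = (10²)² = 100² = 10000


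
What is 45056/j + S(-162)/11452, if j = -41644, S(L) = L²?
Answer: 36057739/29806693 ≈ 1.2097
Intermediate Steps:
45056/j + S(-162)/11452 = 45056/(-41644) + (-162)²/11452 = 45056*(-1/41644) + 26244*(1/11452) = -11264/10411 + 6561/2863 = 36057739/29806693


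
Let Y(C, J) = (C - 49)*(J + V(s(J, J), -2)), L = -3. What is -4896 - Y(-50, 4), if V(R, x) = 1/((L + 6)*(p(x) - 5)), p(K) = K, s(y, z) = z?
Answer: -31533/7 ≈ -4504.7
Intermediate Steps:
V(R, x) = 1/(-15 + 3*x) (V(R, x) = 1/((-3 + 6)*(x - 5)) = 1/(3*(-5 + x)) = 1/(-15 + 3*x))
Y(C, J) = (-49 + C)*(-1/21 + J) (Y(C, J) = (C - 49)*(J + 1/(3*(-5 - 2))) = (-49 + C)*(J + (⅓)/(-7)) = (-49 + C)*(J + (⅓)*(-⅐)) = (-49 + C)*(J - 1/21) = (-49 + C)*(-1/21 + J))
-4896 - Y(-50, 4) = -4896 - (7/3 - 49*4 - 1/21*(-50) - 50*4) = -4896 - (7/3 - 196 + 50/21 - 200) = -4896 - 1*(-2739/7) = -4896 + 2739/7 = -31533/7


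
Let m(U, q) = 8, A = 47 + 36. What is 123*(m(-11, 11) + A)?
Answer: 11193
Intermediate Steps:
A = 83
123*(m(-11, 11) + A) = 123*(8 + 83) = 123*91 = 11193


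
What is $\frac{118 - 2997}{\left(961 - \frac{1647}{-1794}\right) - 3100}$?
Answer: $\frac{1721642}{1278573} \approx 1.3465$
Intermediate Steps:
$\frac{118 - 2997}{\left(961 - \frac{1647}{-1794}\right) - 3100} = - \frac{2879}{\left(961 - - \frac{549}{598}\right) - 3100} = - \frac{2879}{\left(961 + \frac{549}{598}\right) - 3100} = - \frac{2879}{\frac{575227}{598} - 3100} = - \frac{2879}{- \frac{1278573}{598}} = \left(-2879\right) \left(- \frac{598}{1278573}\right) = \frac{1721642}{1278573}$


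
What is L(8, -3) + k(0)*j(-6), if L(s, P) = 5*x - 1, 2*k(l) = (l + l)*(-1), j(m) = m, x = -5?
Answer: -26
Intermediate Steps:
k(l) = -l (k(l) = ((l + l)*(-1))/2 = ((2*l)*(-1))/2 = (-2*l)/2 = -l)
L(s, P) = -26 (L(s, P) = 5*(-5) - 1 = -25 - 1 = -26)
L(8, -3) + k(0)*j(-6) = -26 - 1*0*(-6) = -26 + 0*(-6) = -26 + 0 = -26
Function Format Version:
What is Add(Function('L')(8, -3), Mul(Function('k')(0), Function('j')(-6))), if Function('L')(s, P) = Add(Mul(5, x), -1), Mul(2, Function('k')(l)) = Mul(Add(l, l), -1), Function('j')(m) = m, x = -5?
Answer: -26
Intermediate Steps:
Function('k')(l) = Mul(-1, l) (Function('k')(l) = Mul(Rational(1, 2), Mul(Add(l, l), -1)) = Mul(Rational(1, 2), Mul(Mul(2, l), -1)) = Mul(Rational(1, 2), Mul(-2, l)) = Mul(-1, l))
Function('L')(s, P) = -26 (Function('L')(s, P) = Add(Mul(5, -5), -1) = Add(-25, -1) = -26)
Add(Function('L')(8, -3), Mul(Function('k')(0), Function('j')(-6))) = Add(-26, Mul(Mul(-1, 0), -6)) = Add(-26, Mul(0, -6)) = Add(-26, 0) = -26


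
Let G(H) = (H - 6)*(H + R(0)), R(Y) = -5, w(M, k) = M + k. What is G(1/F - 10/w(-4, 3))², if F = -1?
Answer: 144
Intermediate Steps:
G(H) = (-6 + H)*(-5 + H) (G(H) = (H - 6)*(H - 5) = (-6 + H)*(-5 + H))
G(1/F - 10/w(-4, 3))² = (30 + (1/(-1) - 10/(-4 + 3))² - 11*(1/(-1) - 10/(-4 + 3)))² = (30 + (1*(-1) - 10/(-1))² - 11*(1*(-1) - 10/(-1)))² = (30 + (-1 - 10*(-1))² - 11*(-1 - 10*(-1)))² = (30 + (-1 + 10)² - 11*(-1 + 10))² = (30 + 9² - 11*9)² = (30 + 81 - 99)² = 12² = 144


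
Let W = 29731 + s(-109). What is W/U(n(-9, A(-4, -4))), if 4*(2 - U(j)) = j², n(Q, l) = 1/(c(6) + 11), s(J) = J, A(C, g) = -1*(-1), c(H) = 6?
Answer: 34243032/2311 ≈ 14817.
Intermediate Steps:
A(C, g) = 1
n(Q, l) = 1/17 (n(Q, l) = 1/(6 + 11) = 1/17)
U(j) = 2 - j²/4
W = 29622 (W = 29731 - 109 = 29622)
W/U(n(-9, A(-4, -4))) = 29622/(2 - (1/17)²/4) = 29622/(2 - ¼*1/289) = 29622/(2 - 1/1156) = 29622/(2311/1156) = 29622*(1156/2311) = 34243032/2311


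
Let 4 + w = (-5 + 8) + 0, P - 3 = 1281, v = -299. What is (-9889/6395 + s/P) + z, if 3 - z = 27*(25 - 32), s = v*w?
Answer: 1565761189/8211180 ≈ 190.69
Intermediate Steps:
P = 1284 (P = 3 + 1281 = 1284)
w = -1 (w = -4 + ((-5 + 8) + 0) = -4 + (3 + 0) = -4 + 3 = -1)
s = 299 (s = -299*(-1) = 299)
z = 192 (z = 3 - 27*(25 - 32) = 3 - 27*(-7) = 3 - 1*(-189) = 3 + 189 = 192)
(-9889/6395 + s/P) + z = (-9889/6395 + 299/1284) + 192 = -10785371/8211180 + 192 = 1565761189/8211180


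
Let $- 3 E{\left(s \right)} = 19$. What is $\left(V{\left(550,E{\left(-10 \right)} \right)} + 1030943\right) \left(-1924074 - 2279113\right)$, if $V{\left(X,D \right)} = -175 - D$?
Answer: $- \frac{12997611833401}{3} \approx -4.3325 \cdot 10^{12}$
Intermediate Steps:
$E{\left(s \right)} = - \frac{19}{3}$ ($E{\left(s \right)} = \left(- \frac{1}{3}\right) 19 = - \frac{19}{3}$)
$\left(V{\left(550,E{\left(-10 \right)} \right)} + 1030943\right) \left(-1924074 - 2279113\right) = \left(\left(-175 - - \frac{19}{3}\right) + 1030943\right) \left(-1924074 - 2279113\right) = \left(\left(-175 + \frac{19}{3}\right) + 1030943\right) \left(-4203187\right) = \left(- \frac{506}{3} + 1030943\right) \left(-4203187\right) = \frac{3092323}{3} \left(-4203187\right) = - \frac{12997611833401}{3}$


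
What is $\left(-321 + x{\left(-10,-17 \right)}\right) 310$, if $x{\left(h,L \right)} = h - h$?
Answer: $-99510$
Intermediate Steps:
$x{\left(h,L \right)} = 0$
$\left(-321 + x{\left(-10,-17 \right)}\right) 310 = \left(-321 + 0\right) 310 = \left(-321\right) 310 = -99510$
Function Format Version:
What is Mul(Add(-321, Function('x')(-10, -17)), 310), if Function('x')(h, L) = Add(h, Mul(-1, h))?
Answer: -99510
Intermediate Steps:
Function('x')(h, L) = 0
Mul(Add(-321, Function('x')(-10, -17)), 310) = Mul(Add(-321, 0), 310) = Mul(-321, 310) = -99510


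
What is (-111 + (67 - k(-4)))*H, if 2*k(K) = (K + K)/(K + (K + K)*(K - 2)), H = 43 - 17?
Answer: -12558/11 ≈ -1141.6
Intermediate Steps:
H = 26
k(K) = K/(K + 2*K*(-2 + K)) (k(K) = ((K + K)/(K + (K + K)*(K - 2)))/2 = ((2*K)/(K + (2*K)*(-2 + K)))/2 = ((2*K)/(K + 2*K*(-2 + K)))/2 = (2*K/(K + 2*K*(-2 + K)))/2 = K/(K + 2*K*(-2 + K)))
(-111 + (67 - k(-4)))*H = (-111 + (67 - 1/(-3 + 2*(-4))))*26 = (-111 + (67 - 1/(-3 - 8)))*26 = (-111 + (67 - 1/(-11)))*26 = (-111 + (67 - 1*(-1/11)))*26 = (-111 + (67 + 1/11))*26 = (-111 + 738/11)*26 = -483/11*26 = -12558/11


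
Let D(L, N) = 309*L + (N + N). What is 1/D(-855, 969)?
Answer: -1/262257 ≈ -3.8131e-6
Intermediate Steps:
D(L, N) = 2*N + 309*L (D(L, N) = 309*L + 2*N = 2*N + 309*L)
1/D(-855, 969) = 1/(2*969 + 309*(-855)) = 1/(1938 - 264195) = 1/(-262257) = -1/262257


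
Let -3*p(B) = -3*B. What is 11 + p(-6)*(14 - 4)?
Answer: -49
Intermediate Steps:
p(B) = B (p(B) = -(-1)*B = B)
11 + p(-6)*(14 - 4) = 11 - 6*(14 - 4) = 11 - 6*10 = 11 - 60 = -49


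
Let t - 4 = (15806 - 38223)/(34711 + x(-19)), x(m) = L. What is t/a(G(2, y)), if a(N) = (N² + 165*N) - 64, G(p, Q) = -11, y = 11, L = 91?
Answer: -116791/61181916 ≈ -0.0019089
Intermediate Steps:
x(m) = 91
a(N) = -64 + N² + 165*N
t = 116791/34802 (t = 4 + (15806 - 38223)/(34711 + 91) = 4 - 22417/34802 = 116791/34802 ≈ 3.3559)
t/a(G(2, y)) = 116791/(34802*(-64 + (-11)² + 165*(-11))) = 116791/(34802*(-64 + 121 - 1815)) = (116791/34802)/(-1758) = (116791/34802)*(-1/1758) = -116791/61181916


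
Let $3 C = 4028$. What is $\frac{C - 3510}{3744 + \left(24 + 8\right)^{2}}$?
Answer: $- \frac{3251}{7152} \approx -0.45456$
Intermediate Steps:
$C = \frac{4028}{3}$ ($C = \frac{1}{3} \cdot 4028 = \frac{4028}{3} \approx 1342.7$)
$\frac{C - 3510}{3744 + \left(24 + 8\right)^{2}} = \frac{\frac{4028}{3} - 3510}{3744 + \left(24 + 8\right)^{2}} = - \frac{6502}{3 \left(3744 + 32^{2}\right)} = - \frac{6502}{3 \left(3744 + 1024\right)} = - \frac{6502}{3 \cdot 4768} = \left(- \frac{6502}{3}\right) \frac{1}{4768} = - \frac{3251}{7152}$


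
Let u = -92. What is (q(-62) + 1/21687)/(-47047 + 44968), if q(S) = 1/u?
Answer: 3085/592575588 ≈ 5.2061e-6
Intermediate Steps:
q(S) = -1/92 (q(S) = 1/(-92) = -1/92)
(q(-62) + 1/21687)/(-47047 + 44968) = (-1/92 + 1/21687)/(-47047 + 44968) = (-1/92 + 1/21687)/(-2079) = -21595/1995204*(-1/2079) = 3085/592575588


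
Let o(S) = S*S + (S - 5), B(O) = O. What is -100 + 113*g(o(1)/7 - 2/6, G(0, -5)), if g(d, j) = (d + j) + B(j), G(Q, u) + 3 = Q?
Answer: -18146/21 ≈ -864.10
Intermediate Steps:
G(Q, u) = -3 + Q
o(S) = -5 + S + S² (o(S) = S² + (-5 + S) = -5 + S + S²)
g(d, j) = d + 2*j (g(d, j) = (d + j) + j = d + 2*j)
-100 + 113*g(o(1)/7 - 2/6, G(0, -5)) = -100 + 113*(((-5 + 1 + 1²)/7 - 2/6) + 2*(-3 + 0)) = -100 + 113*(((-5 + 1 + 1)*(⅐) - 2*⅙) + 2*(-3)) = -100 + 113*((-3*⅐ - ⅓) - 6) = -100 + 113*((-3/7 - ⅓) - 6) = -100 + 113*(-16/21 - 6) = -100 + 113*(-142/21) = -100 - 16046/21 = -18146/21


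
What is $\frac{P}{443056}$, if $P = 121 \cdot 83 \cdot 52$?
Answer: $\frac{130559}{110764} \approx 1.1787$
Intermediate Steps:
$P = 522236$ ($P = 10043 \cdot 52 = 522236$)
$\frac{P}{443056} = \frac{522236}{443056} = 522236 \cdot \frac{1}{443056} = \frac{130559}{110764}$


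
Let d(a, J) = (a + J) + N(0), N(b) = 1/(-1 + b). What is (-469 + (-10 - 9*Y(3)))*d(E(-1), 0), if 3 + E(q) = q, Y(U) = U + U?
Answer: 2665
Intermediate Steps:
Y(U) = 2*U
E(q) = -3 + q
d(a, J) = -1 + J + a (d(a, J) = (a + J) + 1/(-1 + 0) = (J + a) + 1/(-1) = (J + a) - 1 = -1 + J + a)
(-469 + (-10 - 9*Y(3)))*d(E(-1), 0) = (-469 + (-10 - 18*3))*(-1 + 0 + (-3 - 1)) = (-469 + (-10 - 9*6))*(-1 + 0 - 4) = (-469 + (-10 - 54))*(-5) = (-469 - 64)*(-5) = -533*(-5) = 2665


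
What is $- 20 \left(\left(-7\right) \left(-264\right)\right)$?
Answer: $-36960$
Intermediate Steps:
$- 20 \left(\left(-7\right) \left(-264\right)\right) = \left(-20\right) 1848 = -36960$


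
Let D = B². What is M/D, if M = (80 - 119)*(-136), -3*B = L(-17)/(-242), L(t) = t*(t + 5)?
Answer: 1141998/17 ≈ 67176.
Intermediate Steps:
L(t) = t*(5 + t)
B = 34/121 (B = -(-17*(5 - 17))/(3*(-242)) = -(-17*(-12))*(-1)/(3*242) = -68*(-1)/242 = -⅓*(-102/121) = 34/121 ≈ 0.28099)
M = 5304 (M = -39*(-136) = 5304)
D = 1156/14641 (D = (34/121)² = 1156/14641 ≈ 0.078956)
M/D = 5304/(1156/14641) = 5304*(14641/1156) = 1141998/17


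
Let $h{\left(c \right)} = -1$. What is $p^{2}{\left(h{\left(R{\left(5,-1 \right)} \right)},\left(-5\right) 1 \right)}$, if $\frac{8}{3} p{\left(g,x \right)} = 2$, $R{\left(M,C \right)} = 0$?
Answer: $\frac{9}{16} \approx 0.5625$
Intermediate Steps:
$p{\left(g,x \right)} = \frac{3}{4}$ ($p{\left(g,x \right)} = \frac{3}{8} \cdot 2 = \frac{3}{4}$)
$p^{2}{\left(h{\left(R{\left(5,-1 \right)} \right)},\left(-5\right) 1 \right)} = \left(\frac{3}{4}\right)^{2} = \frac{9}{16}$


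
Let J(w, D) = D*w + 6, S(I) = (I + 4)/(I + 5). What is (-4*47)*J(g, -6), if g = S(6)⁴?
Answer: -5235048/14641 ≈ -357.56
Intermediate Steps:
S(I) = (4 + I)/(5 + I)
g = 10000/14641 (g = ((4 + 6)/(5 + 6))⁴ = (10/11)⁴ = 10000/14641 ≈ 0.68301)
J(w, D) = 6 + D*w
(-4*47)*J(g, -6) = (-4*47)*(6 - 6*10000/14641) = -188*(6 - 60000/14641) = -188*27846/14641 = -5235048/14641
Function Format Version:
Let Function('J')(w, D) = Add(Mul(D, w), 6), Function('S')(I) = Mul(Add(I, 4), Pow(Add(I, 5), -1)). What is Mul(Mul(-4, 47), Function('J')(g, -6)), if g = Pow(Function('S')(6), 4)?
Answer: Rational(-5235048, 14641) ≈ -357.56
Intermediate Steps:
Function('S')(I) = Mul(Pow(Add(5, I), -1), Add(4, I)) (Function('S')(I) = Mul(Add(4, I), Pow(Add(5, I), -1)) = Mul(Pow(Add(5, I), -1), Add(4, I)))
g = Rational(10000, 14641) (g = Pow(Mul(Pow(Add(5, 6), -1), Add(4, 6)), 4) = Pow(Mul(Pow(11, -1), 10), 4) = Pow(Mul(Rational(1, 11), 10), 4) = Pow(Rational(10, 11), 4) = Rational(10000, 14641) ≈ 0.68301)
Function('J')(w, D) = Add(6, Mul(D, w))
Mul(Mul(-4, 47), Function('J')(g, -6)) = Mul(Mul(-4, 47), Add(6, Mul(-6, Rational(10000, 14641)))) = Mul(-188, Add(6, Rational(-60000, 14641))) = Mul(-188, Rational(27846, 14641)) = Rational(-5235048, 14641)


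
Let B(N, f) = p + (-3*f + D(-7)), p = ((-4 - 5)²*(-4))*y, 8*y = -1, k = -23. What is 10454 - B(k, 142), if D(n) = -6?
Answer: 21691/2 ≈ 10846.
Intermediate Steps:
y = -⅛ (y = (⅛)*(-1) = -⅛ ≈ -0.12500)
p = 81/2 (p = ((-4 - 5)²*(-4))*(-⅛) = ((-9)²*(-4))*(-⅛) = (81*(-4))*(-⅛) = -324*(-⅛) = 81/2 ≈ 40.500)
B(N, f) = 69/2 - 3*f (B(N, f) = 81/2 + (-3*f - 6) = 81/2 + (-6 - 3*f) = 69/2 - 3*f)
10454 - B(k, 142) = 10454 - (69/2 - 3*142) = 10454 - (69/2 - 426) = 10454 - 1*(-783/2) = 10454 + 783/2 = 21691/2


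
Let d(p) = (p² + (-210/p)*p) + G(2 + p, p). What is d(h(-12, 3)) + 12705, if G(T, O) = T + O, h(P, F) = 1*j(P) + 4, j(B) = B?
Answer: 12545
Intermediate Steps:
h(P, F) = 4 + P (h(P, F) = 1*P + 4 = P + 4 = 4 + P)
G(T, O) = O + T
d(p) = -208 + p² + 2*p (d(p) = (p² + (-210/p)*p) + (p + (2 + p)) = (p² - 210) + (2 + 2*p) = (-210 + p²) + (2 + 2*p) = -208 + p² + 2*p)
d(h(-12, 3)) + 12705 = (-208 + (4 - 12)² + 2*(4 - 12)) + 12705 = (-208 + (-8)² + 2*(-8)) + 12705 = (-208 + 64 - 16) + 12705 = -160 + 12705 = 12545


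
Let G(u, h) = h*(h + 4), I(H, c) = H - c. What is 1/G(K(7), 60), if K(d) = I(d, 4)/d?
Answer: 1/3840 ≈ 0.00026042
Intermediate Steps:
K(d) = (-4 + d)/d (K(d) = (d - 1*4)/d = (d - 4)/d = (-4 + d)/d)
G(u, h) = h*(4 + h)
1/G(K(7), 60) = 1/(60*(4 + 60)) = 1/(60*64) = 1/3840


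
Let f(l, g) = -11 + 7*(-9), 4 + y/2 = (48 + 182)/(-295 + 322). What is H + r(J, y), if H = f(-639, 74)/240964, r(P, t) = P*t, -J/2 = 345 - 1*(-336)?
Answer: -13346514365/1084338 ≈ -12308.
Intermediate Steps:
J = -1362 (J = -2*(345 - 1*(-336)) = -2*(345 + 336) = -2*681 = -1362)
y = 244/27 (y = -8 + 2*((48 + 182)/(-295 + 322)) = -8 + 2*(230/27) = -8 + 460/27 = 244/27 ≈ 9.0370)
f(l, g) = -74 (f(l, g) = -11 - 63 = -74)
H = -37/120482 (H = -74/240964 = -74*1/240964 = -37/120482 ≈ -0.00030710)
H + r(J, y) = -37/120482 - 1362*244/27 = -37/120482 - 110776/9 = -13346514365/1084338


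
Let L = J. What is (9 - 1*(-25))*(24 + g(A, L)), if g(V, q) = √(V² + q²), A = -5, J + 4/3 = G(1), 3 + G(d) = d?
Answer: 816 + 170*√13/3 ≈ 1020.3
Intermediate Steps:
G(d) = -3 + d
J = -10/3 (J = -4/3 + (-3 + 1) = -4/3 - 2 = -10/3 ≈ -3.3333)
L = -10/3 ≈ -3.3333
(9 - 1*(-25))*(24 + g(A, L)) = (9 - 1*(-25))*(24 + √((-5)² + (-10/3)²)) = (9 + 25)*(24 + √(25 + 100/9)) = 34*(24 + √(325/9)) = 34*(24 + 5*√13/3) = 816 + 170*√13/3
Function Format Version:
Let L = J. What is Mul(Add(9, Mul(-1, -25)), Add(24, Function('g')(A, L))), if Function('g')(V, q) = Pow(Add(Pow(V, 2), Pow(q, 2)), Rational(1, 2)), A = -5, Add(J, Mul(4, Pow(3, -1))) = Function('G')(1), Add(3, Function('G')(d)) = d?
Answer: Add(816, Mul(Rational(170, 3), Pow(13, Rational(1, 2)))) ≈ 1020.3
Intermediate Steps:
Function('G')(d) = Add(-3, d)
J = Rational(-10, 3) (J = Add(Rational(-4, 3), Add(-3, 1)) = Add(Rational(-4, 3), -2) = Rational(-10, 3) ≈ -3.3333)
L = Rational(-10, 3) ≈ -3.3333
Mul(Add(9, Mul(-1, -25)), Add(24, Function('g')(A, L))) = Mul(Add(9, Mul(-1, -25)), Add(24, Pow(Add(Pow(-5, 2), Pow(Rational(-10, 3), 2)), Rational(1, 2)))) = Mul(Add(9, 25), Add(24, Pow(Add(25, Rational(100, 9)), Rational(1, 2)))) = Mul(34, Add(24, Pow(Rational(325, 9), Rational(1, 2)))) = Mul(34, Add(24, Mul(Rational(5, 3), Pow(13, Rational(1, 2))))) = Add(816, Mul(Rational(170, 3), Pow(13, Rational(1, 2))))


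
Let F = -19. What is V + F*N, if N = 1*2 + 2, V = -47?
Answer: -123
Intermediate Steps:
N = 4 (N = 2 + 2 = 4)
V + F*N = -47 - 19*4 = -47 - 76 = -123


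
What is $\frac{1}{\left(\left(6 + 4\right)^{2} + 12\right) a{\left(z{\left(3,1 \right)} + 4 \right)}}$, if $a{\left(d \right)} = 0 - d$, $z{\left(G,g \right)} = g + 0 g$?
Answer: $- \frac{1}{560} \approx -0.0017857$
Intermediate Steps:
$z{\left(G,g \right)} = g$ ($z{\left(G,g \right)} = g + 0 = g$)
$a{\left(d \right)} = - d$
$\frac{1}{\left(\left(6 + 4\right)^{2} + 12\right) a{\left(z{\left(3,1 \right)} + 4 \right)}} = \frac{1}{\left(\left(6 + 4\right)^{2} + 12\right) \left(- (1 + 4)\right)} = \frac{1}{\left(10^{2} + 12\right) \left(\left(-1\right) 5\right)} = \frac{1}{\left(100 + 12\right) \left(-5\right)} = \frac{1}{112 \left(-5\right)} = \frac{1}{-560} = - \frac{1}{560}$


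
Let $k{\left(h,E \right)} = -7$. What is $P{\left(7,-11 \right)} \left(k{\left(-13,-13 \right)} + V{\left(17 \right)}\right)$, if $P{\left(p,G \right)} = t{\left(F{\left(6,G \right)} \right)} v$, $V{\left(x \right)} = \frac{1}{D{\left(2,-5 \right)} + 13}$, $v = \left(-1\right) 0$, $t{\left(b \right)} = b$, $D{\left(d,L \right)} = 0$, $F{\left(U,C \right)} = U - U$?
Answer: $0$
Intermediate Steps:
$F{\left(U,C \right)} = 0$
$v = 0$
$V{\left(x \right)} = \frac{1}{13}$ ($V{\left(x \right)} = \frac{1}{0 + 13} = \frac{1}{13}$)
$P{\left(p,G \right)} = 0$ ($P{\left(p,G \right)} = 0 \cdot 0 = 0$)
$P{\left(7,-11 \right)} \left(k{\left(-13,-13 \right)} + V{\left(17 \right)}\right) = 0 \left(-7 + \frac{1}{13}\right) = 0 \left(- \frac{90}{13}\right) = 0$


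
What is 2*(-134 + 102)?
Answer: -64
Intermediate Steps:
2*(-134 + 102) = 2*(-32) = -64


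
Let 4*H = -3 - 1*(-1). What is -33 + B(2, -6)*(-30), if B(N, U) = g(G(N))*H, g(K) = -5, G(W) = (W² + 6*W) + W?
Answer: -108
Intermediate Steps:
G(W) = W² + 7*W
H = -½ (H = (-3 - 1*(-1))/4 = (-3 + 1)/4 = (¼)*(-2) = -½ ≈ -0.50000)
B(N, U) = 5/2 (B(N, U) = -5*(-½) = 5/2)
-33 + B(2, -6)*(-30) = -33 + (5/2)*(-30) = -33 - 75 = -108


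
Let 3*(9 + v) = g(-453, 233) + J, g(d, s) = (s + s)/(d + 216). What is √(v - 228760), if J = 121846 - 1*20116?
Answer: I*√10945071985/237 ≈ 441.43*I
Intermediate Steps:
J = 101730 (J = 121846 - 20116 = 101730)
g(d, s) = 2*s/(216 + d) (g(d, s) = (2*s)/(216 + d) = 2*s/(216 + d))
v = 24103145/711 (v = -9 + (2*233/(216 - 453) + 101730)/3 = -9 + (2*233/(-237) + 101730)/3 = -9 + (2*233*(-1/237) + 101730)/3 = -9 + (-466/237 + 101730)/3 = -9 + (⅓)*(24109544/237) = -9 + 24109544/711 = 24103145/711 ≈ 33900.)
√(v - 228760) = √(24103145/711 - 228760) = √(-138545215/711) = I*√10945071985/237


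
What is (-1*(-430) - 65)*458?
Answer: 167170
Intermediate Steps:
(-1*(-430) - 65)*458 = (430 - 65)*458 = 365*458 = 167170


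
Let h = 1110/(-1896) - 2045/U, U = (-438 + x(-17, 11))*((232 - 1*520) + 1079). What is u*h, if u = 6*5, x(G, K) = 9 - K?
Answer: -47805885/2749516 ≈ -17.387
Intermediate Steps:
U = -348040 (U = (-438 + (9 - 1*11))*((232 - 1*520) + 1079) = (-438 + (9 - 11))*((232 - 520) + 1079) = (-438 - 2)*(-288 + 1079) = -440*791 = -348040)
u = 30
h = -3187059/5499032 (h = 1110/(-1896) - 2045/(-348040) = 1110*(-1/1896) - 2045*(-1/348040) = -185/316 + 409/69608 = -3187059/5499032 ≈ -0.57957)
u*h = 30*(-3187059/5499032) = -47805885/2749516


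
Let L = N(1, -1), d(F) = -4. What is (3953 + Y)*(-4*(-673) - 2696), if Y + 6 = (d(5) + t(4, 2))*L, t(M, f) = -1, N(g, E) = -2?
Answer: -15828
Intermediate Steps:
L = -2
Y = 4 (Y = -6 + (-4 - 1)*(-2) = -6 - 5*(-2) = -6 + 10 = 4)
(3953 + Y)*(-4*(-673) - 2696) = (3953 + 4)*(-4*(-673) - 2696) = 3957*(2692 - 2696) = 3957*(-4) = -15828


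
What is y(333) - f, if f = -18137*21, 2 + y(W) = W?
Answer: 381208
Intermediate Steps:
y(W) = -2 + W
f = -380877
y(333) - f = (-2 + 333) - 1*(-380877) = 331 + 380877 = 381208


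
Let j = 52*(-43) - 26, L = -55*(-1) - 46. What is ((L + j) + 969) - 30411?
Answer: -31695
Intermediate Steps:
L = 9 (L = 55 - 46 = 9)
j = -2262 (j = -2236 - 26 = -2262)
((L + j) + 969) - 30411 = ((9 - 2262) + 969) - 30411 = (-2253 + 969) - 30411 = -1284 - 30411 = -31695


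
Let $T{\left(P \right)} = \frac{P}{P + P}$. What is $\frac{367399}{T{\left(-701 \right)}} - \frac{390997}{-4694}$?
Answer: $\frac{3449532809}{4694} \approx 7.3488 \cdot 10^{5}$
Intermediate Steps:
$T{\left(P \right)} = \frac{1}{2}$ ($T{\left(P \right)} = \frac{P}{2 P} = \frac{1}{2 P} P = \frac{1}{2}$)
$\frac{367399}{T{\left(-701 \right)}} - \frac{390997}{-4694} = 367399 \frac{1}{\frac{1}{2}} - \frac{390997}{-4694} = 367399 \cdot 2 - - \frac{390997}{4694} = 734798 + \frac{390997}{4694} = \frac{3449532809}{4694}$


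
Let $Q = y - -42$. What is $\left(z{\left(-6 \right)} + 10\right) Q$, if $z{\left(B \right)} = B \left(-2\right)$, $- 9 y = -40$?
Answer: $\frac{9196}{9} \approx 1021.8$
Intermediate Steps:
$y = \frac{40}{9}$ ($y = \left(- \frac{1}{9}\right) \left(-40\right) = \frac{40}{9} \approx 4.4444$)
$Q = \frac{418}{9}$ ($Q = \frac{40}{9} - -42 = \frac{40}{9} + 42 = \frac{418}{9} \approx 46.444$)
$z{\left(B \right)} = - 2 B$
$\left(z{\left(-6 \right)} + 10\right) Q = \left(\left(-2\right) \left(-6\right) + 10\right) \frac{418}{9} = \left(12 + 10\right) \frac{418}{9} = 22 \cdot \frac{418}{9} = \frac{9196}{9}$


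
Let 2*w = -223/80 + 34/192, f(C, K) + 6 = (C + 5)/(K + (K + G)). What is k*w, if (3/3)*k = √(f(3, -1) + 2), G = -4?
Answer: -1253*I*√3/720 ≈ -3.0142*I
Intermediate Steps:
f(C, K) = -6 + (5 + C)/(-4 + 2*K) (f(C, K) = -6 + (C + 5)/(K + (K - 4)) = -6 + (5 + C)/(K + (-4 + K)) = -6 + (5 + C)/(-4 + 2*K))
k = 4*I*√3/3 (k = √((29 + 3 - 12*(-1))/(2*(-2 - 1)) + 2) = √((½)*(29 + 3 + 12)/(-3) + 2) = √((½)*(-⅓)*44 + 2) = √(-22/3 + 2) = √(-16/3) = 4*I*√3/3 ≈ 2.3094*I)
w = -1253/960 (w = (-223/80 + 34/192)/2 = (-223*1/80 + 34*(1/192))/2 = (-223/80 + 17/96)/2 = (½)*(-1253/480) = -1253/960 ≈ -1.3052)
k*w = (4*I*√3/3)*(-1253/960) = -1253*I*√3/720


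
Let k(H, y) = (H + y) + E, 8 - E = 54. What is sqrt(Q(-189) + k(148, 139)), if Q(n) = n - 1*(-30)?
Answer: sqrt(82) ≈ 9.0554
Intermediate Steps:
Q(n) = 30 + n (Q(n) = n + 30 = 30 + n)
E = -46 (E = 8 - 1*54 = 8 - 54 = -46)
k(H, y) = -46 + H + y (k(H, y) = (H + y) - 46 = -46 + H + y)
sqrt(Q(-189) + k(148, 139)) = sqrt((30 - 189) + (-46 + 148 + 139)) = sqrt(-159 + 241) = sqrt(82)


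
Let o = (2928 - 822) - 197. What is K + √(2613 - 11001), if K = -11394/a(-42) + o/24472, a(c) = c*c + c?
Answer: -285245/43624 + 6*I*√233 ≈ -6.5387 + 91.586*I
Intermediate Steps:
a(c) = c + c² (a(c) = c² + c = c + c²)
o = 1909 (o = 2106 - 197 = 1909)
K = -285245/43624 (K = -11394*(-1/(42*(1 - 42))) + 1909/24472 = -11394/((-42*(-41))) + 1909*(1/24472) = -11394/1722 + 83/1064 = -11394*1/1722 + 83/1064 = -1899/287 + 83/1064 = -285245/43624 ≈ -6.5387)
K + √(2613 - 11001) = -285245/43624 + √(2613 - 11001) = -285245/43624 + √(-8388) = -285245/43624 + 6*I*√233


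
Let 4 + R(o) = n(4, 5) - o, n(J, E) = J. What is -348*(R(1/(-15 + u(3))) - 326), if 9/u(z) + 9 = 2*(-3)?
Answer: 1474534/13 ≈ 1.1343e+5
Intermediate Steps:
u(z) = -3/5 (u(z) = 9/(-9 + 2*(-3)) = 9/(-9 - 6) = 9/(-15) = 9*(-1/15) = -3/5)
R(o) = -o (R(o) = -4 + (4 - o) = -o)
-348*(R(1/(-15 + u(3))) - 326) = -348*(-1/(-15 - 3/5) - 326) = -348*(-1/(-78/5) - 326) = -348*(-1*(-5/78) - 326) = -348*(5/78 - 326) = -348*(-25423/78) = 1474534/13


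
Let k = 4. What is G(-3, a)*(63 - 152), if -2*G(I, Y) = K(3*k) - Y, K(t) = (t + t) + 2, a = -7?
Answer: 2937/2 ≈ 1468.5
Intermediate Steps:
K(t) = 2 + 2*t (K(t) = 2*t + 2 = 2 + 2*t)
G(I, Y) = -13 + Y/2 (G(I, Y) = -((2 + 2*(3*4)) - Y)/2 = -((2 + 2*12) - Y)/2 = -((2 + 24) - Y)/2 = -(26 - Y)/2 = -13 + Y/2)
G(-3, a)*(63 - 152) = (-13 + (½)*(-7))*(63 - 152) = (-13 - 7/2)*(-89) = -33/2*(-89) = 2937/2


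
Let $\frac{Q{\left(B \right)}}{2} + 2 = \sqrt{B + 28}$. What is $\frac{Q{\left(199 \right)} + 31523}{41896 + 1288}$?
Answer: $\frac{31519}{43184} + \frac{\sqrt{227}}{21592} \approx 0.73057$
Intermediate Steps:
$Q{\left(B \right)} = -4 + 2 \sqrt{28 + B}$ ($Q{\left(B \right)} = -4 + 2 \sqrt{B + 28} = -4 + 2 \sqrt{28 + B}$)
$\frac{Q{\left(199 \right)} + 31523}{41896 + 1288} = \frac{\left(-4 + 2 \sqrt{28 + 199}\right) + 31523}{41896 + 1288} = \frac{\left(-4 + 2 \sqrt{227}\right) + 31523}{43184} = \left(31519 + 2 \sqrt{227}\right) \frac{1}{43184} = \frac{31519}{43184} + \frac{\sqrt{227}}{21592}$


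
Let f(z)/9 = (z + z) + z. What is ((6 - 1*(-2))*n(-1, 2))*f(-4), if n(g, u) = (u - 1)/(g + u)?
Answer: -864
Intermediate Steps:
n(g, u) = (-1 + u)/(g + u)
f(z) = 27*z (f(z) = 9*((z + z) + z) = 9*(2*z + z) = 9*(3*z) = 27*z)
((6 - 1*(-2))*n(-1, 2))*f(-4) = ((6 - 1*(-2))*((-1 + 2)/(-1 + 2)))*(27*(-4)) = ((6 + 2)*(1/1))*(-108) = (8*(1*1))*(-108) = (8*1)*(-108) = 8*(-108) = -864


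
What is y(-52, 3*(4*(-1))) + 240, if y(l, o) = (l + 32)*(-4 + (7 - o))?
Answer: -60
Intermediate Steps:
y(l, o) = (3 - o)*(32 + l) (y(l, o) = (32 + l)*(3 - o) = (3 - o)*(32 + l))
y(-52, 3*(4*(-1))) + 240 = (96 - 96*4*(-1) + 3*(-52) - 1*(-52)*3*(4*(-1))) + 240 = (96 - 96*(-4) - 156 - 1*(-52)*3*(-4)) + 240 = (96 - 32*(-12) - 156 - 1*(-52)*(-12)) + 240 = (96 + 384 - 156 - 624) + 240 = -300 + 240 = -60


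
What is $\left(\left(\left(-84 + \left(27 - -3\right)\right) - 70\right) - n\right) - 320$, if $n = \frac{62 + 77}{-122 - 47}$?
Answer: $- \frac{74897}{169} \approx -443.18$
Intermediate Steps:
$n = - \frac{139}{169}$ ($n = \frac{139}{-169} = 139 \left(- \frac{1}{169}\right) = - \frac{139}{169} \approx -0.82248$)
$\left(\left(\left(-84 + \left(27 - -3\right)\right) - 70\right) - n\right) - 320 = \left(\left(\left(-84 + \left(27 - -3\right)\right) - 70\right) - - \frac{139}{169}\right) - 320 = \left(\left(\left(-84 + \left(27 + 3\right)\right) - 70\right) + \frac{139}{169}\right) - 320 = \left(\left(\left(-84 + 30\right) - 70\right) + \frac{139}{169}\right) - 320 = \left(\left(-54 - 70\right) + \frac{139}{169}\right) - 320 = \left(-124 + \frac{139}{169}\right) - 320 = - \frac{20817}{169} - 320 = - \frac{74897}{169}$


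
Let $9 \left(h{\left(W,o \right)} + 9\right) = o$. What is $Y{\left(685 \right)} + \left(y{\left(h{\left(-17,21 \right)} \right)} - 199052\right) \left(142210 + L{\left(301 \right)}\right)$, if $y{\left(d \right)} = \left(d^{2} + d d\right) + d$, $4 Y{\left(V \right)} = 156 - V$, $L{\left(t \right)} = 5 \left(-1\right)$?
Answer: $- \frac{1018601905721}{36} \approx -2.8295 \cdot 10^{10}$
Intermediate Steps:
$h{\left(W,o \right)} = -9 + \frac{o}{9}$
$L{\left(t \right)} = -5$
$Y{\left(V \right)} = 39 - \frac{V}{4}$ ($Y{\left(V \right)} = \frac{156 - V}{4} = 39 - \frac{V}{4}$)
$y{\left(d \right)} = d + 2 d^{2}$ ($y{\left(d \right)} = \left(d^{2} + d^{2}\right) + d = 2 d^{2} + d = d + 2 d^{2}$)
$Y{\left(685 \right)} + \left(y{\left(h{\left(-17,21 \right)} \right)} - 199052\right) \left(142210 + L{\left(301 \right)}\right) = \left(39 - \frac{685}{4}\right) + \left(\left(-9 + \frac{1}{9} \cdot 21\right) \left(1 + 2 \left(-9 + \frac{1}{9} \cdot 21\right)\right) - 199052\right) \left(142210 - 5\right) = \left(39 - \frac{685}{4}\right) + \left(\left(-9 + \frac{7}{3}\right) \left(1 + 2 \left(-9 + \frac{7}{3}\right)\right) - 199052\right) 142205 = - \frac{529}{4} + \left(- \frac{20 \left(1 + 2 \left(- \frac{20}{3}\right)\right)}{3} - 199052\right) 142205 = - \frac{529}{4} + \left(- \frac{20 \left(1 - \frac{40}{3}\right)}{3} - 199052\right) 142205 = - \frac{529}{4} + \left(\left(- \frac{20}{3}\right) \left(- \frac{37}{3}\right) - 199052\right) 142205 = - \frac{529}{4} + \left(\frac{740}{9} - 199052\right) 142205 = - \frac{529}{4} - \frac{254650475240}{9} = - \frac{1018601905721}{36}$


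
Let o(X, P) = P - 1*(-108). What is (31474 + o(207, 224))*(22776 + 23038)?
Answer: 1457160084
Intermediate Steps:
o(X, P) = 108 + P (o(X, P) = P + 108 = 108 + P)
(31474 + o(207, 224))*(22776 + 23038) = (31474 + (108 + 224))*(22776 + 23038) = (31474 + 332)*45814 = 31806*45814 = 1457160084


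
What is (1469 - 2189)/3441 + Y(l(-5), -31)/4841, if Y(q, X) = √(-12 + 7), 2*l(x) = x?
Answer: -240/1147 + I*√5/4841 ≈ -0.20924 + 0.0004619*I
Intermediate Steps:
l(x) = x/2
Y(q, X) = I*√5 (Y(q, X) = √(-5) = I*√5)
(1469 - 2189)/3441 + Y(l(-5), -31)/4841 = (1469 - 2189)/3441 + (I*√5)/4841 = -720*1/3441 + (I*√5)*(1/4841) = -240/1147 + I*√5/4841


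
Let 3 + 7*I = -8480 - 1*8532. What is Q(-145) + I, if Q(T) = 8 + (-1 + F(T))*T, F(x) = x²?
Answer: -21356319/7 ≈ -3.0509e+6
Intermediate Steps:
I = -17015/7 (I = -3/7 + (-8480 - 1*8532)/7 = -3/7 + (-8480 - 8532)/7 = -3/7 + (⅐)*(-17012) = -3/7 - 17012/7 = -17015/7 ≈ -2430.7)
Q(T) = 8 + T*(-1 + T²) (Q(T) = 8 + (-1 + T²)*T = 8 + T*(-1 + T²))
Q(-145) + I = (8 + (-145)³ - 1*(-145)) - 17015/7 = (8 - 3048625 + 145) - 17015/7 = -3048472 - 17015/7 = -21356319/7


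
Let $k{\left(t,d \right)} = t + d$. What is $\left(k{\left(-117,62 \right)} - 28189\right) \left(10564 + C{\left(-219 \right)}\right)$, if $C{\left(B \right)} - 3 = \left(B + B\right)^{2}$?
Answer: $-5716896284$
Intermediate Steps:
$C{\left(B \right)} = 3 + 4 B^{2}$ ($C{\left(B \right)} = 3 + \left(B + B\right)^{2} = 3 + \left(2 B\right)^{2} = 3 + 4 B^{2}$)
$k{\left(t,d \right)} = d + t$
$\left(k{\left(-117,62 \right)} - 28189\right) \left(10564 + C{\left(-219 \right)}\right) = \left(\left(62 - 117\right) - 28189\right) \left(10564 + \left(3 + 4 \left(-219\right)^{2}\right)\right) = \left(-55 - 28189\right) \left(10564 + \left(3 + 4 \cdot 47961\right)\right) = - 28244 \left(10564 + \left(3 + 191844\right)\right) = - 28244 \left(10564 + 191847\right) = \left(-28244\right) 202411 = -5716896284$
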